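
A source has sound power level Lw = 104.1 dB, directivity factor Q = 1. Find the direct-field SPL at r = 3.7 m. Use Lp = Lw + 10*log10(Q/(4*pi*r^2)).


4*pi*r^2 = 4*pi*3.7^2 = 172.034 m^2
Q / (4*pi*r^2) = 1 / 172.034 = 0.0058128
Lp = 104.1 + 10*log10(0.0058128) = 81.744 dB


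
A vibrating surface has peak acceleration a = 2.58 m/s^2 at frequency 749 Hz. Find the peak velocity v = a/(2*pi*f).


omega = 2*pi*f = 2*pi*749 = 4706.11 rad/s
v = a / omega = 2.58 / 4706.11 = 0.00054822 m/s


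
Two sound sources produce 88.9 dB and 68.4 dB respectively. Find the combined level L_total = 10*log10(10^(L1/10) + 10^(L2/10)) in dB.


10^(88.9/10) = 7.76247e+08
10^(68.4/10) = 6.91831e+06
Sum = 7.76247e+08 + 6.91831e+06 = 7.83165e+08
L_total = 10*log10(7.83165e+08) = 88.939 dB


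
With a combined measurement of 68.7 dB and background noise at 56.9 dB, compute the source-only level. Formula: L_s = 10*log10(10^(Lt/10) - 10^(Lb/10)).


10^(68.7/10) = 7.4131e+06
10^(56.9/10) = 489779
Difference = 7.4131e+06 - 489779 = 6.92332e+06
L_source = 10*log10(6.92332e+06) = 68.403 dB


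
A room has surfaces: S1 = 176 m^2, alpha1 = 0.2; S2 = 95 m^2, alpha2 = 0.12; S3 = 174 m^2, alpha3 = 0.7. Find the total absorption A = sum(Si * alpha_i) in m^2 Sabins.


176 * 0.2 = 35.2
95 * 0.12 = 11.4
174 * 0.7 = 121.8
A_total = 35.2 + 11.4 + 121.8 = 168.4 m^2


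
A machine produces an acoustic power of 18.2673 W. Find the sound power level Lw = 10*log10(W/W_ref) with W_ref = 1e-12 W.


W / W_ref = 18.2673 / 1e-12 = 1.82673e+13
Lw = 10 * log10(1.82673e+13) = 132.62 dB


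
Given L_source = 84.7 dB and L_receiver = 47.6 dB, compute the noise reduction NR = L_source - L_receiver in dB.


NR = L_source - L_receiver (difference between source and receiving room levels)
NR = 84.7 - 47.6 = 37.1 dB


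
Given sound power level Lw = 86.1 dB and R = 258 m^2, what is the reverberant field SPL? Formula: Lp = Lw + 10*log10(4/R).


4/R = 4/258 = 0.0155039
Lp = 86.1 + 10*log10(0.0155039) = 68.004 dB


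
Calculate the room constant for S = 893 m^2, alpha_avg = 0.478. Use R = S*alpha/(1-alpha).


R = 893 * 0.478 / (1 - 0.478) = 817.73 m^2


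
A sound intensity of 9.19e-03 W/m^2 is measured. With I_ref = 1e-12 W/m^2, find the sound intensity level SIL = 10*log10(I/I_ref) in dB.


I / I_ref = 9.19e-03 / 1e-12 = 9.19e+09
SIL = 10 * log10(9.19e+09) = 99.633 dB


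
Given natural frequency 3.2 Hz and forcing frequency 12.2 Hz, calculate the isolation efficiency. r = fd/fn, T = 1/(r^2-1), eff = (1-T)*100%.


r = 12.2 / 3.2 = 3.8125
r^2 - 1 = 3.8125^2 - 1 = 13.5352
T = 1/13.5352 = 0.0738814
Efficiency = (1 - 0.0738814)*100 = 92.612 %


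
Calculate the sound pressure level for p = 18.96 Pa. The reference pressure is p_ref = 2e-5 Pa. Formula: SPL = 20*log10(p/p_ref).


p / p_ref = 18.96 / 2e-5 = 948000
SPL = 20 * log10(948000) = 119.54 dB


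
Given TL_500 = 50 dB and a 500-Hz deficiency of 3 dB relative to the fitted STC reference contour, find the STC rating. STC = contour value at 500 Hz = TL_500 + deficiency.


By ASTM E413, STC = value of the fitted reference contour at 500 Hz.
Contour value at 500 Hz = TL_500 + deficiency = 50 + 3 = 53
STC = 53


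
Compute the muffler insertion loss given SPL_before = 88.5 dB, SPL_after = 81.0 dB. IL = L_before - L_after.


Insertion loss = SPL without muffler - SPL with muffler
IL = 88.5 - 81.0 = 7.5 dB


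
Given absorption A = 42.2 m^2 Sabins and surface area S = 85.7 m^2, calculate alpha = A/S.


Absorption coefficient = absorbed power / incident power
alpha = A / S = 42.2 / 85.7 = 0.49242


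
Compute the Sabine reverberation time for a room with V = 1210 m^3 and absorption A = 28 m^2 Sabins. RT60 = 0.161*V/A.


RT60 = 0.161 * 1210 / 28 = 6.9575 s


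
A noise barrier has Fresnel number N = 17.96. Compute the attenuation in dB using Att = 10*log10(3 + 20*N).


3 + 20*N = 3 + 20*17.96 = 362.2
Att = 10*log10(362.2) = 25.589 dB


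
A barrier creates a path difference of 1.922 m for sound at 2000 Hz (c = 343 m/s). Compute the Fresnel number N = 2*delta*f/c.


N = 2*delta*f/c = 2*delta/lambda, where lambda = c/f
lambda = 343 / 2000 = 0.1715 m
N = 2 * 1.922 / 0.1715 = 22.414


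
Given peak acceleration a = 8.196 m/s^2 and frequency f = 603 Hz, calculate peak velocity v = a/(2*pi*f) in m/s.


omega = 2*pi*f = 2*pi*603 = 3788.76 rad/s
v = a / omega = 8.196 / 3788.76 = 0.0021632 m/s


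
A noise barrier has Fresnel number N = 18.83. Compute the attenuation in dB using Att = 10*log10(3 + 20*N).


3 + 20*N = 3 + 20*18.83 = 379.6
Att = 10*log10(379.6) = 25.793 dB


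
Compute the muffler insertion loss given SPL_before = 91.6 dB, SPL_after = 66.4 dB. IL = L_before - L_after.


Insertion loss = SPL without muffler - SPL with muffler
IL = 91.6 - 66.4 = 25.2 dB


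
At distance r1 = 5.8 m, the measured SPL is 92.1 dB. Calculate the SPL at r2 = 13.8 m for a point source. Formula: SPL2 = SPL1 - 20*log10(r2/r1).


r2/r1 = 13.8/5.8 = 2.37931
Correction = 20*log10(2.37931) = 7.52902 dB
SPL2 = 92.1 - 7.52902 = 84.571 dB


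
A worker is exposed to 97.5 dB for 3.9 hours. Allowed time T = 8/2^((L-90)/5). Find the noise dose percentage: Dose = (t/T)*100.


T_allowed = 8 / 2^((97.5 - 90)/5) = 2.82843 hr
Dose = 3.9 / 2.82843 * 100 = 137.89 %


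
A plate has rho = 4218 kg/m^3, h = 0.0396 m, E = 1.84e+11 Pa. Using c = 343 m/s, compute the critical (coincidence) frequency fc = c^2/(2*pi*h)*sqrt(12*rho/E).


12*rho/E = 12*4218/1.84e+11 = 2.75087e-07
sqrt(12*rho/E) = sqrt(2.75087e-07) = 0.000524487
c^2/(2*pi*h) = 343^2/(2*pi*0.0396) = 472839
fc = 472839 * 0.000524487 = 248 Hz


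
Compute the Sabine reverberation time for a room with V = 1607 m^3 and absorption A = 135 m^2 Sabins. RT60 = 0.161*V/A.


RT60 = 0.161 * 1607 / 135 = 1.9165 s


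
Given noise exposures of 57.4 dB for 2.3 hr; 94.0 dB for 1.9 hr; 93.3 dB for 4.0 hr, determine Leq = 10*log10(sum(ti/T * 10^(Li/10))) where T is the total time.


T_total = 2.3 + 1.9 + 4.0 = 8.2 hr
(2.3/8.2) * 10^(57.4/10) = 154140
(1.9/8.2) * 10^(94.0/10) = 5.82022e+08
(4.0/8.2) * 10^(93.3/10) = 1.04291e+09
Sum = 154140 + 5.82022e+08 + 1.04291e+09 = 1.62509e+09
Leq = 10*log10(1.62509e+09) = 92.109 dB


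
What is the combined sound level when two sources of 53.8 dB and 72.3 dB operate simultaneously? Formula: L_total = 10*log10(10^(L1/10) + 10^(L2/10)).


10^(53.8/10) = 239883
10^(72.3/10) = 1.69824e+07
Sum = 239883 + 1.69824e+07 = 1.72223e+07
L_total = 10*log10(1.72223e+07) = 72.361 dB


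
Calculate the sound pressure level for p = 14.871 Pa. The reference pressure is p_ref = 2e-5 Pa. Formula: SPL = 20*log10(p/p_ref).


p / p_ref = 14.871 / 2e-5 = 743550
SPL = 20 * log10(743550) = 117.43 dB


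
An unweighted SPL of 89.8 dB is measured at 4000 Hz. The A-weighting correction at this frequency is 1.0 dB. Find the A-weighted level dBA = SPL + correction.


A-weighting table: 4000 Hz -> 1.0 dB correction
SPL_A = SPL + correction = 89.8 + (1.0) = 90.8 dBA


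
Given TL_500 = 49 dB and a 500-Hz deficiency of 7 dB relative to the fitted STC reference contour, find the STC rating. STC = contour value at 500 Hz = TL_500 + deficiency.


By ASTM E413, STC = value of the fitted reference contour at 500 Hz.
Contour value at 500 Hz = TL_500 + deficiency = 49 + 7 = 56
STC = 56


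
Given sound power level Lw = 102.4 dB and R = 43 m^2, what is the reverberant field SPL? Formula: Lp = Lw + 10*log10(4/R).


4/R = 4/43 = 0.0930233
Lp = 102.4 + 10*log10(0.0930233) = 92.086 dB


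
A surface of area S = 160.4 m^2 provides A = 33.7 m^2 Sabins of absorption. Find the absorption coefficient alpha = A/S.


Absorption coefficient = absorbed power / incident power
alpha = A / S = 33.7 / 160.4 = 0.2101


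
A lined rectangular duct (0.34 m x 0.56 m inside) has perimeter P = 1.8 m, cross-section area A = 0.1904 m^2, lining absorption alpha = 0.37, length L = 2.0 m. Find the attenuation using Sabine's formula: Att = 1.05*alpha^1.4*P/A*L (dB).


alpha^1.4 = 0.37^1.4 = 0.248589
Attenuation rate = 1.05 * alpha^1.4 * P / A
= 1.05 * 0.248589 * 1.8 / 0.1904 = 2.46761 dB/m
Total Att = 2.46761 * 2.0 = 4.9352 dB


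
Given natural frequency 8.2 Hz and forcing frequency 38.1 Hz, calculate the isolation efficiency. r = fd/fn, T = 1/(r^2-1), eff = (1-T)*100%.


r = 38.1 / 8.2 = 4.64634
r^2 - 1 = 4.64634^2 - 1 = 20.5885
T = 1/20.5885 = 0.0485708
Efficiency = (1 - 0.0485708)*100 = 95.143 %


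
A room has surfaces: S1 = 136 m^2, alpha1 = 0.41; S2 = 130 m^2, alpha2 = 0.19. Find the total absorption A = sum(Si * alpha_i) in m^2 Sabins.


136 * 0.41 = 55.76
130 * 0.19 = 24.7
A_total = 55.76 + 24.7 = 80.46 m^2


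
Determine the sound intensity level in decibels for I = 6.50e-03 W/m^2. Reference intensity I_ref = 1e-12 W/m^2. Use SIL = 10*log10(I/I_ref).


I / I_ref = 6.50e-03 / 1e-12 = 6.5e+09
SIL = 10 * log10(6.5e+09) = 98.129 dB


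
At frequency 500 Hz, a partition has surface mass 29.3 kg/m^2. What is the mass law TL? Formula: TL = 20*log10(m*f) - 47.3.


m * f = 29.3 * 500 = 14650
20*log10(14650) = 83.3168 dB
TL = 83.3168 - 47.3 = 36.017 dB


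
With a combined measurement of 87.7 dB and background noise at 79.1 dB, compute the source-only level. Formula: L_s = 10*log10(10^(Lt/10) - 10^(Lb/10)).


10^(87.7/10) = 5.88844e+08
10^(79.1/10) = 8.12831e+07
Difference = 5.88844e+08 - 8.12831e+07 = 5.07561e+08
L_source = 10*log10(5.07561e+08) = 87.055 dB


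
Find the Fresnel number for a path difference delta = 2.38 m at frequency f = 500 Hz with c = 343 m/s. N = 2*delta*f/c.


N = 2*delta*f/c = 2*delta/lambda, where lambda = c/f
lambda = 343 / 500 = 0.686 m
N = 2 * 2.38 / 0.686 = 6.9388


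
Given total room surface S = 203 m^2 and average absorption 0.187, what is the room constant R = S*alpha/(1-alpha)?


R = 203 * 0.187 / (1 - 0.187) = 46.692 m^2


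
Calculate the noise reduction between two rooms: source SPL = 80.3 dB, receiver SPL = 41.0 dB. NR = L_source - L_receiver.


NR = L_source - L_receiver (difference between source and receiving room levels)
NR = 80.3 - 41.0 = 39.3 dB


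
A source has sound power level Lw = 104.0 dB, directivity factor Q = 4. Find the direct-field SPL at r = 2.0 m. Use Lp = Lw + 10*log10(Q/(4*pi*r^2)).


4*pi*r^2 = 4*pi*2.0^2 = 50.2655 m^2
Q / (4*pi*r^2) = 4 / 50.2655 = 0.0795774
Lp = 104.0 + 10*log10(0.0795774) = 93.008 dB


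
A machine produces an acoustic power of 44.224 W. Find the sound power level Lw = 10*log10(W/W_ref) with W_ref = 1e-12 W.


W / W_ref = 44.224 / 1e-12 = 4.4224e+13
Lw = 10 * log10(4.4224e+13) = 136.46 dB


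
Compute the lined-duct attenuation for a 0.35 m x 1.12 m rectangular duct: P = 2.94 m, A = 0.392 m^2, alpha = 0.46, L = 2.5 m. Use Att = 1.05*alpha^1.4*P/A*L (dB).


alpha^1.4 = 0.46^1.4 = 0.337179
Attenuation rate = 1.05 * alpha^1.4 * P / A
= 1.05 * 0.337179 * 2.94 / 0.392 = 2.65528 dB/m
Total Att = 2.65528 * 2.5 = 6.6382 dB


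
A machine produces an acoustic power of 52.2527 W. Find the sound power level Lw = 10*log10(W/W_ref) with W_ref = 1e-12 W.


W / W_ref = 52.2527 / 1e-12 = 5.22527e+13
Lw = 10 * log10(5.22527e+13) = 137.18 dB


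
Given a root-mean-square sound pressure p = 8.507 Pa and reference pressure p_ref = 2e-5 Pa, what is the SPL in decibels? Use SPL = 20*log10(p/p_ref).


p / p_ref = 8.507 / 2e-5 = 425350
SPL = 20 * log10(425350) = 112.57 dB


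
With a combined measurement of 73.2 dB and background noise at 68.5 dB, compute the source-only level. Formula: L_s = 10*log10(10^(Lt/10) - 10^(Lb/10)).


10^(73.2/10) = 2.0893e+07
10^(68.5/10) = 7.07946e+06
Difference = 2.0893e+07 - 7.07946e+06 = 1.38135e+07
L_source = 10*log10(1.38135e+07) = 71.403 dB


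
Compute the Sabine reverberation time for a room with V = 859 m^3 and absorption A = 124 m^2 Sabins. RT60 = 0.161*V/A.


RT60 = 0.161 * 859 / 124 = 1.1153 s


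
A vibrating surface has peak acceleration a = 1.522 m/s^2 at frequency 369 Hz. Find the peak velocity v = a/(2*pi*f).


omega = 2*pi*f = 2*pi*369 = 2318.5 rad/s
v = a / omega = 1.522 / 2318.5 = 0.00065646 m/s


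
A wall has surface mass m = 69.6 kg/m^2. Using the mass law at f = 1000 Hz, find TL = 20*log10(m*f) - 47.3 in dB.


m * f = 69.6 * 1000 = 69600
20*log10(69600) = 96.8522 dB
TL = 96.8522 - 47.3 = 49.552 dB


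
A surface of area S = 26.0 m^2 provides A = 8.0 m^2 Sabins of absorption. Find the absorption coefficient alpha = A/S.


Absorption coefficient = absorbed power / incident power
alpha = A / S = 8.0 / 26.0 = 0.30769


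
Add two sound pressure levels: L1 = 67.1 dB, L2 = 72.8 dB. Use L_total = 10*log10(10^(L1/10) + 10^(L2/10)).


10^(67.1/10) = 5.12861e+06
10^(72.8/10) = 1.90546e+07
Sum = 5.12861e+06 + 1.90546e+07 = 2.41832e+07
L_total = 10*log10(2.41832e+07) = 73.835 dB


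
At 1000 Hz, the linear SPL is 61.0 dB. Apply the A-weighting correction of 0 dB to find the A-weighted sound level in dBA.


A-weighting table: 1000 Hz -> 0 dB correction
SPL_A = SPL + correction = 61.0 + (0) = 61 dBA


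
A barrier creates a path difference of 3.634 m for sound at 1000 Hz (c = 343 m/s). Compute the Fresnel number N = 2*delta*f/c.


N = 2*delta*f/c = 2*delta/lambda, where lambda = c/f
lambda = 343 / 1000 = 0.343 m
N = 2 * 3.634 / 0.343 = 21.19


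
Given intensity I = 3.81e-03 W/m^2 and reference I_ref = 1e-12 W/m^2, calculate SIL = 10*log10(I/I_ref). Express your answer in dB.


I / I_ref = 3.81e-03 / 1e-12 = 3.81e+09
SIL = 10 * log10(3.81e+09) = 95.809 dB


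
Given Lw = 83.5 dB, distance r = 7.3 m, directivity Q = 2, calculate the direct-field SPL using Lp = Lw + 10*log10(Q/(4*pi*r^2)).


4*pi*r^2 = 4*pi*7.3^2 = 669.662 m^2
Q / (4*pi*r^2) = 2 / 669.662 = 0.00298658
Lp = 83.5 + 10*log10(0.00298658) = 58.252 dB


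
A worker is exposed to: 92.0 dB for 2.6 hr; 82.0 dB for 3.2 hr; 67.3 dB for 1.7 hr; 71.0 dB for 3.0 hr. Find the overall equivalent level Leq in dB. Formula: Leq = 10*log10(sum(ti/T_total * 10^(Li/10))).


T_total = 2.6 + 3.2 + 1.7 + 3.0 = 10.5 hr
(2.6/10.5) * 10^(92.0/10) = 3.9245e+08
(3.2/10.5) * 10^(82.0/10) = 4.83015e+07
(1.7/10.5) * 10^(67.3/10) = 869480
(3.0/10.5) * 10^(71.0/10) = 3.59693e+06
Sum = 3.9245e+08 + 4.83015e+07 + 869480 + 3.59693e+06 = 4.45218e+08
Leq = 10*log10(4.45218e+08) = 86.486 dB


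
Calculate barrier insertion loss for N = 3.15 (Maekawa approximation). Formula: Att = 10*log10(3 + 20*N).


3 + 20*N = 3 + 20*3.15 = 66
Att = 10*log10(66) = 18.195 dB


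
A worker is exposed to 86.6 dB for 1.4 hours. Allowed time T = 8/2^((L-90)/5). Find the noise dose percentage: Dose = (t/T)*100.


T_allowed = 8 / 2^((86.6 - 90)/5) = 12.8171 hr
Dose = 1.4 / 12.8171 * 100 = 10.923 %


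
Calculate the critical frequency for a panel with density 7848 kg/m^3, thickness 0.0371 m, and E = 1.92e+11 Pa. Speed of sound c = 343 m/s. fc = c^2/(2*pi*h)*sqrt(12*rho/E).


12*rho/E = 12*7848/1.92e+11 = 4.905e-07
sqrt(12*rho/E) = sqrt(4.905e-07) = 0.000700357
c^2/(2*pi*h) = 343^2/(2*pi*0.0371) = 504701
fc = 504701 * 0.000700357 = 353.47 Hz


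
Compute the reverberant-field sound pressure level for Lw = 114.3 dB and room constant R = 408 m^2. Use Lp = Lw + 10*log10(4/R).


4/R = 4/408 = 0.00980392
Lp = 114.3 + 10*log10(0.00980392) = 94.214 dB


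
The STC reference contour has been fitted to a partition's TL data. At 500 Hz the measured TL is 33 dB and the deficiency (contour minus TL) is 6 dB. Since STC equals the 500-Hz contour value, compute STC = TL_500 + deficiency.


By ASTM E413, STC = value of the fitted reference contour at 500 Hz.
Contour value at 500 Hz = TL_500 + deficiency = 33 + 6 = 39
STC = 39


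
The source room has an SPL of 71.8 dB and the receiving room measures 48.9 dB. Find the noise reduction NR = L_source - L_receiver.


NR = L_source - L_receiver (difference between source and receiving room levels)
NR = 71.8 - 48.9 = 22.9 dB


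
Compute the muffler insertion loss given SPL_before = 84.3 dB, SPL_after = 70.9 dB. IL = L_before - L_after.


Insertion loss = SPL without muffler - SPL with muffler
IL = 84.3 - 70.9 = 13.4 dB


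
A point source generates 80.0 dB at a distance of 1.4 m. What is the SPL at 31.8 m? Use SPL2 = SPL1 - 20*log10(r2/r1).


r2/r1 = 31.8/1.4 = 22.7143
Correction = 20*log10(22.7143) = 27.126 dB
SPL2 = 80.0 - 27.126 = 52.874 dB


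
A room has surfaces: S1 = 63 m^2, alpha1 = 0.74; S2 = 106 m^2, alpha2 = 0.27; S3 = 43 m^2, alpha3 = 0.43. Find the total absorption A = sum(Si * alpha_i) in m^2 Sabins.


63 * 0.74 = 46.62
106 * 0.27 = 28.62
43 * 0.43 = 18.49
A_total = 46.62 + 28.62 + 18.49 = 93.73 m^2


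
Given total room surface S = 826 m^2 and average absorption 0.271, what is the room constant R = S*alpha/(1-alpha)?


R = 826 * 0.271 / (1 - 0.271) = 307.06 m^2


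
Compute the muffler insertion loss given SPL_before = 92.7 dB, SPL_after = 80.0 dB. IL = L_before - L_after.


Insertion loss = SPL without muffler - SPL with muffler
IL = 92.7 - 80.0 = 12.7 dB


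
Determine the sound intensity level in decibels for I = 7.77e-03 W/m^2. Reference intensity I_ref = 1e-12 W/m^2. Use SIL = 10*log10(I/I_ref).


I / I_ref = 7.77e-03 / 1e-12 = 7.77e+09
SIL = 10 * log10(7.77e+09) = 98.904 dB


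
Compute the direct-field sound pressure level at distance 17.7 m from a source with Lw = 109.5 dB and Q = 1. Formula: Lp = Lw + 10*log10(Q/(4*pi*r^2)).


4*pi*r^2 = 4*pi*17.7^2 = 3936.92 m^2
Q / (4*pi*r^2) = 1 / 3936.92 = 0.000254006
Lp = 109.5 + 10*log10(0.000254006) = 73.548 dB


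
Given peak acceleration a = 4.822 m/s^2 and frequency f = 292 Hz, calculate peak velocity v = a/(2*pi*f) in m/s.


omega = 2*pi*f = 2*pi*292 = 1834.69 rad/s
v = a / omega = 4.822 / 1834.69 = 0.0026282 m/s


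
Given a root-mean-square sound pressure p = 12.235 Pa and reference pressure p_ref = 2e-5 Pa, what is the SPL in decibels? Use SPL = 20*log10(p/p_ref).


p / p_ref = 12.235 / 2e-5 = 611750
SPL = 20 * log10(611750) = 115.73 dB


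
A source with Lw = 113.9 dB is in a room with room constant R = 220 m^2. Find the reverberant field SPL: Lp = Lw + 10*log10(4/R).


4/R = 4/220 = 0.0181818
Lp = 113.9 + 10*log10(0.0181818) = 96.496 dB


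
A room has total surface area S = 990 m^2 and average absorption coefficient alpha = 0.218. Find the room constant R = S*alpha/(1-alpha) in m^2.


R = 990 * 0.218 / (1 - 0.218) = 275.98 m^2


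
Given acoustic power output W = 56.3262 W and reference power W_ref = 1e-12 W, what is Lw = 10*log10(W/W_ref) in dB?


W / W_ref = 56.3262 / 1e-12 = 5.63262e+13
Lw = 10 * log10(5.63262e+13) = 137.51 dB


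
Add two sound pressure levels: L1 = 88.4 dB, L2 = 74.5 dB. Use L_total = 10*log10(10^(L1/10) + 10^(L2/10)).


10^(88.4/10) = 6.91831e+08
10^(74.5/10) = 2.81838e+07
Sum = 6.91831e+08 + 2.81838e+07 = 7.20015e+08
L_total = 10*log10(7.20015e+08) = 88.573 dB


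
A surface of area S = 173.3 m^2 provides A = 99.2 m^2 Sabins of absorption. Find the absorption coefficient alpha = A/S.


Absorption coefficient = absorbed power / incident power
alpha = A / S = 99.2 / 173.3 = 0.57242


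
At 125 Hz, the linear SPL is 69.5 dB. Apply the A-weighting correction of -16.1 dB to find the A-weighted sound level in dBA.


A-weighting table: 125 Hz -> -16.1 dB correction
SPL_A = SPL + correction = 69.5 + (-16.1) = 53.4 dBA


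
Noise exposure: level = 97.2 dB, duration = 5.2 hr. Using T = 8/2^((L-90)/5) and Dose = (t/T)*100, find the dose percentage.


T_allowed = 8 / 2^((97.2 - 90)/5) = 2.94854 hr
Dose = 5.2 / 2.94854 * 100 = 176.36 %


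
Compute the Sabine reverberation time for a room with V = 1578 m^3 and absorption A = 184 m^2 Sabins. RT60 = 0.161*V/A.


RT60 = 0.161 * 1578 / 184 = 1.3807 s


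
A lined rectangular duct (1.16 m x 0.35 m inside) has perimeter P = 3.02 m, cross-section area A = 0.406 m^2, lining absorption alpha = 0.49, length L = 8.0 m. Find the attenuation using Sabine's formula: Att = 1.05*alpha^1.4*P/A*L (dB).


alpha^1.4 = 0.49^1.4 = 0.368362
Attenuation rate = 1.05 * alpha^1.4 * P / A
= 1.05 * 0.368362 * 3.02 / 0.406 = 2.87703 dB/m
Total Att = 2.87703 * 8.0 = 23.016 dB


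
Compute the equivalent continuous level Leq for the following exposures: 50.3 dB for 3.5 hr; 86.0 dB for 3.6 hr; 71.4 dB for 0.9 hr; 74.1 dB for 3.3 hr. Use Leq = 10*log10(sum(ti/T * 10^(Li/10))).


T_total = 3.5 + 3.6 + 0.9 + 3.3 = 11.3 hr
(3.5/11.3) * 10^(50.3/10) = 33188.7
(3.6/11.3) * 10^(86.0/10) = 1.26831e+08
(0.9/11.3) * 10^(71.4/10) = 1.09942e+06
(3.3/11.3) * 10^(74.1/10) = 7.50647e+06
Sum = 33188.7 + 1.26831e+08 + 1.09942e+06 + 7.50647e+06 = 1.3547e+08
Leq = 10*log10(1.3547e+08) = 81.318 dB


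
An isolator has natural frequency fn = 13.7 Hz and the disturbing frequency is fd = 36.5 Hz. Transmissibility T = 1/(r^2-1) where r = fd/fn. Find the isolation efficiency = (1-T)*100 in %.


r = 36.5 / 13.7 = 2.66423
r^2 - 1 = 2.66423^2 - 1 = 6.09812
T = 1/6.09812 = 0.163985
Efficiency = (1 - 0.163985)*100 = 83.602 %


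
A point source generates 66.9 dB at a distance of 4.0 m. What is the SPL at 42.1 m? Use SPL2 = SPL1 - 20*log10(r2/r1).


r2/r1 = 42.1/4.0 = 10.525
Correction = 20*log10(10.525) = 20.4444 dB
SPL2 = 66.9 - 20.4444 = 46.456 dB


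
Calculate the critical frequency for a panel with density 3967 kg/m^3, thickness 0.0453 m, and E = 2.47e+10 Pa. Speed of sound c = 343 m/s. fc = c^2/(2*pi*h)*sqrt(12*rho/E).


12*rho/E = 12*3967/2.47e+10 = 1.92729e-06
sqrt(12*rho/E) = sqrt(1.92729e-06) = 0.00138827
c^2/(2*pi*h) = 343^2/(2*pi*0.0453) = 413343
fc = 413343 * 0.00138827 = 573.83 Hz


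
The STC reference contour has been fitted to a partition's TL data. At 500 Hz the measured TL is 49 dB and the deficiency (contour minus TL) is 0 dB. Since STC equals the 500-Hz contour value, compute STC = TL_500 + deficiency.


By ASTM E413, STC = value of the fitted reference contour at 500 Hz.
Contour value at 500 Hz = TL_500 + deficiency = 49 + 0 = 49
STC = 49


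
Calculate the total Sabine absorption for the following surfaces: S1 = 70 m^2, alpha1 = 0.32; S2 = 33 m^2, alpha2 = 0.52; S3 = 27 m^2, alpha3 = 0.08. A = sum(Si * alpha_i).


70 * 0.32 = 22.4
33 * 0.52 = 17.16
27 * 0.08 = 2.16
A_total = 22.4 + 17.16 + 2.16 = 41.72 m^2


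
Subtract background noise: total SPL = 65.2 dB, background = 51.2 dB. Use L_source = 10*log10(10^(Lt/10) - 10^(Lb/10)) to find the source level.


10^(65.2/10) = 3.31131e+06
10^(51.2/10) = 131826
Difference = 3.31131e+06 - 131826 = 3.17948e+06
L_source = 10*log10(3.17948e+06) = 65.024 dB


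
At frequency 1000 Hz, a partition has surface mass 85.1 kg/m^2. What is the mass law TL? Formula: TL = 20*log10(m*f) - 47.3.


m * f = 85.1 * 1000 = 85100
20*log10(85100) = 98.5986 dB
TL = 98.5986 - 47.3 = 51.299 dB


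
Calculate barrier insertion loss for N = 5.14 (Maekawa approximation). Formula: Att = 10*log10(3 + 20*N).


3 + 20*N = 3 + 20*5.14 = 105.8
Att = 10*log10(105.8) = 20.245 dB


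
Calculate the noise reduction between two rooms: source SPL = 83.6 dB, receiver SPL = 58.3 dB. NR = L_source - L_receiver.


NR = L_source - L_receiver (difference between source and receiving room levels)
NR = 83.6 - 58.3 = 25.3 dB


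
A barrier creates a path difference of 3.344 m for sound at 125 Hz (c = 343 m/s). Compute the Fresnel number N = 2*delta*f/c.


N = 2*delta*f/c = 2*delta/lambda, where lambda = c/f
lambda = 343 / 125 = 2.744 m
N = 2 * 3.344 / 2.744 = 2.4373


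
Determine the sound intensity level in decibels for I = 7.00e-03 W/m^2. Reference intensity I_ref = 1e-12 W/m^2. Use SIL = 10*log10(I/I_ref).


I / I_ref = 7.00e-03 / 1e-12 = 7e+09
SIL = 10 * log10(7e+09) = 98.451 dB


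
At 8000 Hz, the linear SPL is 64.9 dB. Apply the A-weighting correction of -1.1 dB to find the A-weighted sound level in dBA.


A-weighting table: 8000 Hz -> -1.1 dB correction
SPL_A = SPL + correction = 64.9 + (-1.1) = 63.8 dBA


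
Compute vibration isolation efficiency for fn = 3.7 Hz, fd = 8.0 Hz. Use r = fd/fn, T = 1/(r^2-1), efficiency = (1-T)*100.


r = 8.0 / 3.7 = 2.16216
r^2 - 1 = 2.16216^2 - 1 = 3.67494
T = 1/3.67494 = 0.272113
Efficiency = (1 - 0.272113)*100 = 72.789 %


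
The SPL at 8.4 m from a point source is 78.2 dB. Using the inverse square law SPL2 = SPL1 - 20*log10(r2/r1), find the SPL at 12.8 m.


r2/r1 = 12.8/8.4 = 1.52381
Correction = 20*log10(1.52381) = 3.65862 dB
SPL2 = 78.2 - 3.65862 = 74.541 dB


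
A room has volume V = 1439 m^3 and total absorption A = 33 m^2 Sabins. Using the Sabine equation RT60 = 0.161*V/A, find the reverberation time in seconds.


RT60 = 0.161 * 1439 / 33 = 7.0206 s


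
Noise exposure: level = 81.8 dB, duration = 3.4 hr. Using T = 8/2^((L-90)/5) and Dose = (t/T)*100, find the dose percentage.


T_allowed = 8 / 2^((81.8 - 90)/5) = 24.9333 hr
Dose = 3.4 / 24.9333 * 100 = 13.636 %


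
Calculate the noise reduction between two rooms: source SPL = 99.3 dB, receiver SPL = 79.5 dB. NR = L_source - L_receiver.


NR = L_source - L_receiver (difference between source and receiving room levels)
NR = 99.3 - 79.5 = 19.8 dB


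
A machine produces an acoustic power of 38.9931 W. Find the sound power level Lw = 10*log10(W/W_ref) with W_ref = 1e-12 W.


W / W_ref = 38.9931 / 1e-12 = 3.89931e+13
Lw = 10 * log10(3.89931e+13) = 135.91 dB


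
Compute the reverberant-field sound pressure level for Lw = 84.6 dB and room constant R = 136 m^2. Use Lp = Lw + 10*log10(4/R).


4/R = 4/136 = 0.0294118
Lp = 84.6 + 10*log10(0.0294118) = 69.285 dB


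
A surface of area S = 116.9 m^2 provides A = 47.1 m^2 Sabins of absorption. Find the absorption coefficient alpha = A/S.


Absorption coefficient = absorbed power / incident power
alpha = A / S = 47.1 / 116.9 = 0.40291


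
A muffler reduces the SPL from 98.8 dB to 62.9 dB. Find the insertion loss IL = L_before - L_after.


Insertion loss = SPL without muffler - SPL with muffler
IL = 98.8 - 62.9 = 35.9 dB


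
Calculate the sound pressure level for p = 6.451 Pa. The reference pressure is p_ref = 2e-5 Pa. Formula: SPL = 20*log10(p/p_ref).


p / p_ref = 6.451 / 2e-5 = 322550
SPL = 20 * log10(322550) = 110.17 dB


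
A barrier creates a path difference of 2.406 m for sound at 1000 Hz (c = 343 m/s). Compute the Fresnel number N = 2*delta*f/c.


N = 2*delta*f/c = 2*delta/lambda, where lambda = c/f
lambda = 343 / 1000 = 0.343 m
N = 2 * 2.406 / 0.343 = 14.029


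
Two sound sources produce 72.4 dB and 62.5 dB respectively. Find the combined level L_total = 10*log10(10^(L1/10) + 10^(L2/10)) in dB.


10^(72.4/10) = 1.7378e+07
10^(62.5/10) = 1.77828e+06
Sum = 1.7378e+07 + 1.77828e+06 = 1.91563e+07
L_total = 10*log10(1.91563e+07) = 72.823 dB


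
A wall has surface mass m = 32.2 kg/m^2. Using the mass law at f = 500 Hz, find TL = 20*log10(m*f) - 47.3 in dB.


m * f = 32.2 * 500 = 16100
20*log10(16100) = 84.1365 dB
TL = 84.1365 - 47.3 = 36.837 dB


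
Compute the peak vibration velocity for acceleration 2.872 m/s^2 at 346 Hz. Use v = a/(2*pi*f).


omega = 2*pi*f = 2*pi*346 = 2173.98 rad/s
v = a / omega = 2.872 / 2173.98 = 0.0013211 m/s


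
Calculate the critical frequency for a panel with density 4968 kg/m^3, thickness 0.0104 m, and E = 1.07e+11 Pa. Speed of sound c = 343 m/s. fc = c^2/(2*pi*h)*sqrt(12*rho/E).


12*rho/E = 12*4968/1.07e+11 = 5.57159e-07
sqrt(12*rho/E) = sqrt(5.57159e-07) = 0.000746431
c^2/(2*pi*h) = 343^2/(2*pi*0.0104) = 1.80042e+06
fc = 1.80042e+06 * 0.000746431 = 1343.9 Hz


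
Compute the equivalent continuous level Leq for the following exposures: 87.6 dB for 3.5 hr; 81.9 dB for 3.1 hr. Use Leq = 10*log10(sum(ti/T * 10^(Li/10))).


T_total = 3.5 + 3.1 = 6.6 hr
(3.5/6.6) * 10^(87.6/10) = 3.05158e+08
(3.1/6.6) * 10^(81.9/10) = 7.27474e+07
Sum = 3.05158e+08 + 7.27474e+07 = 3.77905e+08
Leq = 10*log10(3.77905e+08) = 85.774 dB


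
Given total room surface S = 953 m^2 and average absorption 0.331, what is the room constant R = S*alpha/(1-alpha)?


R = 953 * 0.331 / (1 - 0.331) = 471.51 m^2


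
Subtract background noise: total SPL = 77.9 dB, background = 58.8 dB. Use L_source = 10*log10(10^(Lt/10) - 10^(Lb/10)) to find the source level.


10^(77.9/10) = 6.16595e+07
10^(58.8/10) = 758578
Difference = 6.16595e+07 - 758578 = 6.09009e+07
L_source = 10*log10(6.09009e+07) = 77.846 dB


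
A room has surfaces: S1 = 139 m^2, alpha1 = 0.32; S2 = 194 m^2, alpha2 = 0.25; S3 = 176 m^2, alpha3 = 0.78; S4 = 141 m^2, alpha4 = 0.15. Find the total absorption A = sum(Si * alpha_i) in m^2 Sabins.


139 * 0.32 = 44.48
194 * 0.25 = 48.5
176 * 0.78 = 137.28
141 * 0.15 = 21.15
A_total = 44.48 + 48.5 + 137.28 + 21.15 = 251.41 m^2


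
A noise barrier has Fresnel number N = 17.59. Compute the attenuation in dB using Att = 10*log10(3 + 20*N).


3 + 20*N = 3 + 20*17.59 = 354.8
Att = 10*log10(354.8) = 25.5 dB


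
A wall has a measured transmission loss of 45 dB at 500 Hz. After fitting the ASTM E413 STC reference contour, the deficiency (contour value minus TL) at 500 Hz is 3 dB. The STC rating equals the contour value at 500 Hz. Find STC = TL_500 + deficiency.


By ASTM E413, STC = value of the fitted reference contour at 500 Hz.
Contour value at 500 Hz = TL_500 + deficiency = 45 + 3 = 48
STC = 48


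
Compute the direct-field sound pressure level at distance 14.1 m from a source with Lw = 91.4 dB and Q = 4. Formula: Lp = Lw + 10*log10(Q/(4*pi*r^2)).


4*pi*r^2 = 4*pi*14.1^2 = 2498.32 m^2
Q / (4*pi*r^2) = 4 / 2498.32 = 0.00160108
Lp = 91.4 + 10*log10(0.00160108) = 63.444 dB


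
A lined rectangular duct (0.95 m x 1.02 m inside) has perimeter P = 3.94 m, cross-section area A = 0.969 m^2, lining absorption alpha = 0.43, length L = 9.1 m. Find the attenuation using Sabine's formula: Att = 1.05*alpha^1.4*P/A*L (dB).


alpha^1.4 = 0.43^1.4 = 0.3068
Attenuation rate = 1.05 * alpha^1.4 * P / A
= 1.05 * 0.3068 * 3.94 / 0.969 = 1.30984 dB/m
Total Att = 1.30984 * 9.1 = 11.92 dB


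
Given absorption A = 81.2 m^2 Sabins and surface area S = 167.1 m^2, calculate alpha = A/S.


Absorption coefficient = absorbed power / incident power
alpha = A / S = 81.2 / 167.1 = 0.48594


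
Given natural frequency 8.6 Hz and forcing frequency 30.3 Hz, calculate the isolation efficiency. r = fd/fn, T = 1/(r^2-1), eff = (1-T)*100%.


r = 30.3 / 8.6 = 3.52326
r^2 - 1 = 3.52326^2 - 1 = 11.4134
T = 1/11.4134 = 0.0876163
Efficiency = (1 - 0.0876163)*100 = 91.238 %


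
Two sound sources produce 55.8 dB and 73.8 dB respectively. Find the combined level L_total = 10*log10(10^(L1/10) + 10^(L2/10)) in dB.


10^(55.8/10) = 380189
10^(73.8/10) = 2.39883e+07
Sum = 380189 + 2.39883e+07 = 2.43685e+07
L_total = 10*log10(2.43685e+07) = 73.868 dB


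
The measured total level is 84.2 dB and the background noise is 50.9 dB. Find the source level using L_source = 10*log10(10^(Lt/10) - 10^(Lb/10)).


10^(84.2/10) = 2.63027e+08
10^(50.9/10) = 123027
Difference = 2.63027e+08 - 123027 = 2.62904e+08
L_source = 10*log10(2.62904e+08) = 84.198 dB


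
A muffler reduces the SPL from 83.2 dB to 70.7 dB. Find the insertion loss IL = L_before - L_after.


Insertion loss = SPL without muffler - SPL with muffler
IL = 83.2 - 70.7 = 12.5 dB


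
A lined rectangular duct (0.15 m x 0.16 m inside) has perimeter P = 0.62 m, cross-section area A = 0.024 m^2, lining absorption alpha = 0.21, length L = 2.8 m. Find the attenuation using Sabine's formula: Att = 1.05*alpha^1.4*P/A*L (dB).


alpha^1.4 = 0.21^1.4 = 0.112488
Attenuation rate = 1.05 * alpha^1.4 * P / A
= 1.05 * 0.112488 * 0.62 / 0.024 = 3.05124 dB/m
Total Att = 3.05124 * 2.8 = 8.5435 dB


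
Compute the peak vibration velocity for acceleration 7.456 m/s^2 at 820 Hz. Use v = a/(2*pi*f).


omega = 2*pi*f = 2*pi*820 = 5152.21 rad/s
v = a / omega = 7.456 / 5152.21 = 0.0014471 m/s


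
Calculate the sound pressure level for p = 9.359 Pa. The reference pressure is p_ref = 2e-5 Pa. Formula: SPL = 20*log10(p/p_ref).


p / p_ref = 9.359 / 2e-5 = 467950
SPL = 20 * log10(467950) = 113.4 dB


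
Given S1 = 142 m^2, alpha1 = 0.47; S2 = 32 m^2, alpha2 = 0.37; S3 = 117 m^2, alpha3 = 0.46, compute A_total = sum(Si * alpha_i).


142 * 0.47 = 66.74
32 * 0.37 = 11.84
117 * 0.46 = 53.82
A_total = 66.74 + 11.84 + 53.82 = 132.4 m^2


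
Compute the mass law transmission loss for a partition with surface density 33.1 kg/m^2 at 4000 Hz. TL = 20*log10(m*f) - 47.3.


m * f = 33.1 * 4000 = 132400
20*log10(132400) = 102.438 dB
TL = 102.438 - 47.3 = 55.138 dB


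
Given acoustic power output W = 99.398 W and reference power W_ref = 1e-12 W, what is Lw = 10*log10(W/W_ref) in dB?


W / W_ref = 99.398 / 1e-12 = 9.9398e+13
Lw = 10 * log10(9.9398e+13) = 139.97 dB


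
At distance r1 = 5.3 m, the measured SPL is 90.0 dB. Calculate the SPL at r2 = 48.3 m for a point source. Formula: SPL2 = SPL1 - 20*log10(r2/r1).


r2/r1 = 48.3/5.3 = 9.11321
Correction = 20*log10(9.11321) = 19.1934 dB
SPL2 = 90.0 - 19.1934 = 70.807 dB


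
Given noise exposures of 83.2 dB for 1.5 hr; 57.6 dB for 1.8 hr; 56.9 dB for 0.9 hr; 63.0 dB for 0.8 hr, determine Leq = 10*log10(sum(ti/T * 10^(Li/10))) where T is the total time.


T_total = 1.5 + 1.8 + 0.9 + 0.8 = 5.0 hr
(1.5/5.0) * 10^(83.2/10) = 6.26789e+07
(1.8/5.0) * 10^(57.6/10) = 207158
(0.9/5.0) * 10^(56.9/10) = 88160.2
(0.8/5.0) * 10^(63.0/10) = 319242
Sum = 6.26789e+07 + 207158 + 88160.2 + 319242 = 6.32935e+07
Leq = 10*log10(6.32935e+07) = 78.014 dB


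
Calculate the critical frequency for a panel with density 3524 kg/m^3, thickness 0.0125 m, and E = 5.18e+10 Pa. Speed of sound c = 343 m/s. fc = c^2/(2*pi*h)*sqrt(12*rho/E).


12*rho/E = 12*3524/5.18e+10 = 8.16371e-07
sqrt(12*rho/E) = sqrt(8.16371e-07) = 0.000903533
c^2/(2*pi*h) = 343^2/(2*pi*0.0125) = 1.49795e+06
fc = 1.49795e+06 * 0.000903533 = 1353.4 Hz


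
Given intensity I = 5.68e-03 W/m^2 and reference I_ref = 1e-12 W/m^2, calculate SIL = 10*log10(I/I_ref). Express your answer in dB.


I / I_ref = 5.68e-03 / 1e-12 = 5.68e+09
SIL = 10 * log10(5.68e+09) = 97.543 dB


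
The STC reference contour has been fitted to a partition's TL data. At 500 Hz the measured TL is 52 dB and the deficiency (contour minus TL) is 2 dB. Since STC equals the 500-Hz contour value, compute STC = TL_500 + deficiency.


By ASTM E413, STC = value of the fitted reference contour at 500 Hz.
Contour value at 500 Hz = TL_500 + deficiency = 52 + 2 = 54
STC = 54


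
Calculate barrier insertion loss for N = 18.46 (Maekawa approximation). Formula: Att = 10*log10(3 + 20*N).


3 + 20*N = 3 + 20*18.46 = 372.2
Att = 10*log10(372.2) = 25.708 dB


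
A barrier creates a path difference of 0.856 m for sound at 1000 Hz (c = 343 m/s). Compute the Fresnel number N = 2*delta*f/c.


N = 2*delta*f/c = 2*delta/lambda, where lambda = c/f
lambda = 343 / 1000 = 0.343 m
N = 2 * 0.856 / 0.343 = 4.9913


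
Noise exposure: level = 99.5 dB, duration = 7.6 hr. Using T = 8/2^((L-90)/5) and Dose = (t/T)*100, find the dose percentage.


T_allowed = 8 / 2^((99.5 - 90)/5) = 2.14355 hr
Dose = 7.6 / 2.14355 * 100 = 354.55 %


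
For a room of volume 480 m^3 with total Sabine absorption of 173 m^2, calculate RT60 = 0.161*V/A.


RT60 = 0.161 * 480 / 173 = 0.44671 s


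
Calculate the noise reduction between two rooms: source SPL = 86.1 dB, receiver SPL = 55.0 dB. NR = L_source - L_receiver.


NR = L_source - L_receiver (difference between source and receiving room levels)
NR = 86.1 - 55.0 = 31.1 dB


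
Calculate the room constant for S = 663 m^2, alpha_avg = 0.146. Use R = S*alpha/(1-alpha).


R = 663 * 0.146 / (1 - 0.146) = 113.35 m^2


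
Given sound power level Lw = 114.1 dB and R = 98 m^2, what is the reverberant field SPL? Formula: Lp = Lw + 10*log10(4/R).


4/R = 4/98 = 0.0408163
Lp = 114.1 + 10*log10(0.0408163) = 100.21 dB


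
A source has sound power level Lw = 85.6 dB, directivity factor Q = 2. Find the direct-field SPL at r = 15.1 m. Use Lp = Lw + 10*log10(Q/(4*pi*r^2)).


4*pi*r^2 = 4*pi*15.1^2 = 2865.26 m^2
Q / (4*pi*r^2) = 2 / 2865.26 = 0.000698017
Lp = 85.6 + 10*log10(0.000698017) = 54.039 dB


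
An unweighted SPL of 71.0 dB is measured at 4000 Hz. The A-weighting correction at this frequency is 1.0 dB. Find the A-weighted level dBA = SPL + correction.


A-weighting table: 4000 Hz -> 1.0 dB correction
SPL_A = SPL + correction = 71.0 + (1.0) = 72 dBA


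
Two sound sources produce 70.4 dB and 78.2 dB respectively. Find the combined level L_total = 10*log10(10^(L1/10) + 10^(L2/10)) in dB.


10^(70.4/10) = 1.09648e+07
10^(78.2/10) = 6.60693e+07
Sum = 1.09648e+07 + 6.60693e+07 = 7.70341e+07
L_total = 10*log10(7.70341e+07) = 78.867 dB


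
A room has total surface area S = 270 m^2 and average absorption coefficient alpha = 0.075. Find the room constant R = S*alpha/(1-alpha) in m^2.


R = 270 * 0.075 / (1 - 0.075) = 21.892 m^2


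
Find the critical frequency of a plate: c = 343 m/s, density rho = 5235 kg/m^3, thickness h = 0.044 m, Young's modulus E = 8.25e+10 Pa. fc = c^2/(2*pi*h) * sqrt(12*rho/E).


12*rho/E = 12*5235/8.25e+10 = 7.61455e-07
sqrt(12*rho/E) = sqrt(7.61455e-07) = 0.000872614
c^2/(2*pi*h) = 343^2/(2*pi*0.044) = 425555
fc = 425555 * 0.000872614 = 371.35 Hz


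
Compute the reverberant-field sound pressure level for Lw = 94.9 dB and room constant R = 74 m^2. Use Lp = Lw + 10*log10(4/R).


4/R = 4/74 = 0.0540541
Lp = 94.9 + 10*log10(0.0540541) = 82.228 dB


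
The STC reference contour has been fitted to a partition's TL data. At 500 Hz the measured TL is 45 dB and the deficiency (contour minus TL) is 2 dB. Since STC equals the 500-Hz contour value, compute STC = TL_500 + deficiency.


By ASTM E413, STC = value of the fitted reference contour at 500 Hz.
Contour value at 500 Hz = TL_500 + deficiency = 45 + 2 = 47
STC = 47


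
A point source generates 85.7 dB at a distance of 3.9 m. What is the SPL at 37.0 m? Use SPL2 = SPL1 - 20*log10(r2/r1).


r2/r1 = 37.0/3.9 = 9.48718
Correction = 20*log10(9.48718) = 19.5427 dB
SPL2 = 85.7 - 19.5427 = 66.157 dB


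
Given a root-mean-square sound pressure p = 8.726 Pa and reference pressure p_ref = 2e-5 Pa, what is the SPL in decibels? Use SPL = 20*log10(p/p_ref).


p / p_ref = 8.726 / 2e-5 = 436300
SPL = 20 * log10(436300) = 112.8 dB


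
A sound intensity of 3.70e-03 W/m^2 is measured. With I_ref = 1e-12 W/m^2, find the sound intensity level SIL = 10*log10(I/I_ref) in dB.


I / I_ref = 3.70e-03 / 1e-12 = 3.7e+09
SIL = 10 * log10(3.7e+09) = 95.682 dB


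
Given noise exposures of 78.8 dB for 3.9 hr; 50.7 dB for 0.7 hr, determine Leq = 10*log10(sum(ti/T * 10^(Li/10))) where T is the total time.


T_total = 3.9 + 0.7 = 4.6 hr
(3.9/4.6) * 10^(78.8/10) = 6.43142e+07
(0.7/4.6) * 10^(50.7/10) = 17878.9
Sum = 6.43142e+07 + 17878.9 = 6.43321e+07
Leq = 10*log10(6.43321e+07) = 78.084 dB


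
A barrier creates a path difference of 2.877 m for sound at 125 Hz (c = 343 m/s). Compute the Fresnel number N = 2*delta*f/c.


N = 2*delta*f/c = 2*delta/lambda, where lambda = c/f
lambda = 343 / 125 = 2.744 m
N = 2 * 2.877 / 2.744 = 2.0969


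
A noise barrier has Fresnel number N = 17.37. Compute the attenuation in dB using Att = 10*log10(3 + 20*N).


3 + 20*N = 3 + 20*17.37 = 350.4
Att = 10*log10(350.4) = 25.446 dB


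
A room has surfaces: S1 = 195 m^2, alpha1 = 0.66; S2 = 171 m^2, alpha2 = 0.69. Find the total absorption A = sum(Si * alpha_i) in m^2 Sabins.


195 * 0.66 = 128.7
171 * 0.69 = 117.99
A_total = 128.7 + 117.99 = 246.69 m^2


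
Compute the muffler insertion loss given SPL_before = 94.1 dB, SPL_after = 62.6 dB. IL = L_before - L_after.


Insertion loss = SPL without muffler - SPL with muffler
IL = 94.1 - 62.6 = 31.5 dB


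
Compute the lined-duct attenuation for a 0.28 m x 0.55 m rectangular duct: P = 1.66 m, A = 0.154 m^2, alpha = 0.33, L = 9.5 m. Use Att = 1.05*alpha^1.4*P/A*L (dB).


alpha^1.4 = 0.33^1.4 = 0.211797
Attenuation rate = 1.05 * alpha^1.4 * P / A
= 1.05 * 0.211797 * 1.66 / 0.154 = 2.39716 dB/m
Total Att = 2.39716 * 9.5 = 22.773 dB
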